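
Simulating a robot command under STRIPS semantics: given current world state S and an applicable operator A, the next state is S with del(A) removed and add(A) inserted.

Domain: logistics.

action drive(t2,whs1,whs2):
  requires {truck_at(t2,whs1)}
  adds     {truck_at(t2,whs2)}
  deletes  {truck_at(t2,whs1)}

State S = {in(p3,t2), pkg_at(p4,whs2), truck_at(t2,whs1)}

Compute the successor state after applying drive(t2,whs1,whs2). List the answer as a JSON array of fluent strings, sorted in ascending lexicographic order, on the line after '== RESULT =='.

Compute (S \ del) ∪ add:
  pre ⊆ S: {truck_at(t2,whs1)} ⊆ S  — applicable
  S \ del = {in(p3,t2), pkg_at(p4,whs2)}
  ∪ add   = {in(p3,t2), pkg_at(p4,whs2), truck_at(t2,whs2)}

== RESULT ==
["in(p3,t2)", "pkg_at(p4,whs2)", "truck_at(t2,whs2)"]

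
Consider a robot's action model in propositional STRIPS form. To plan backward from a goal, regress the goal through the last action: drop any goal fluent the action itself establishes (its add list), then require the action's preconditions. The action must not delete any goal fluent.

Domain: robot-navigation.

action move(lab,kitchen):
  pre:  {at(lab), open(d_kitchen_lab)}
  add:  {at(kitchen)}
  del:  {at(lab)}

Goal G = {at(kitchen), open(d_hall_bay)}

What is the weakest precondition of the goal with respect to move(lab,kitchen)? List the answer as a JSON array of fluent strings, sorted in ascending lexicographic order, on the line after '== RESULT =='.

Regress:
  G ∩ del = {}  (empty — regression defined)
  G \ add = {at(kitchen), open(d_hall_bay)} \ {at(kitchen)} = {open(d_hall_bay)}
  ∪ pre   = {open(d_hall_bay)} ∪ {at(lab), open(d_kitchen_lab)}
          = {at(lab), open(d_hall_bay), open(d_kitchen_lab)}

== RESULT ==
["at(lab)", "open(d_hall_bay)", "open(d_kitchen_lab)"]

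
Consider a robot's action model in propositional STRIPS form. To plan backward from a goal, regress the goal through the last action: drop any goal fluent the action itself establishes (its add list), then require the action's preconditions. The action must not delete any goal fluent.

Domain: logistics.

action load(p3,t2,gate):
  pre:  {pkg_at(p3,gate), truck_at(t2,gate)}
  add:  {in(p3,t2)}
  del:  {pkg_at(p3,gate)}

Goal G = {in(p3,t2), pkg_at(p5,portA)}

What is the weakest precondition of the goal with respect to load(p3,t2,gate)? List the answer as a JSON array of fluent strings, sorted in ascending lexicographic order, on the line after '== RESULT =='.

Compute (G \ add) ∪ pre:
  G ∩ del = {}  (empty — regression defined)
  G \ add = {in(p3,t2), pkg_at(p5,portA)} \ {in(p3,t2)} = {pkg_at(p5,portA)}
  ∪ pre   = {pkg_at(p5,portA)} ∪ {pkg_at(p3,gate), truck_at(t2,gate)}
          = {pkg_at(p3,gate), pkg_at(p5,portA), truck_at(t2,gate)}

== RESULT ==
["pkg_at(p3,gate)", "pkg_at(p5,portA)", "truck_at(t2,gate)"]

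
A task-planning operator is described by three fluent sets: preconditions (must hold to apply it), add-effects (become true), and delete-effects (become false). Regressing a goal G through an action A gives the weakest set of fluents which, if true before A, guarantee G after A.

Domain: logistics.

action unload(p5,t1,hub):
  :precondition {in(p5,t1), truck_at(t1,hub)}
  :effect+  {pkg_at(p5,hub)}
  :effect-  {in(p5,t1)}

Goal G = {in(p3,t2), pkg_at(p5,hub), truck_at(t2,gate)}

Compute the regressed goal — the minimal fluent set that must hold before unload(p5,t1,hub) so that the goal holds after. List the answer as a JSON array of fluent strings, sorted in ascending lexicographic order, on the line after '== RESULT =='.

Regress:
  G ∩ del = {}  (empty — regression defined)
  G \ add = {in(p3,t2), pkg_at(p5,hub), truck_at(t2,gate)} \ {pkg_at(p5,hub)} = {in(p3,t2), truck_at(t2,gate)}
  ∪ pre   = {in(p3,t2), truck_at(t2,gate)} ∪ {in(p5,t1), truck_at(t1,hub)}
          = {in(p3,t2), in(p5,t1), truck_at(t1,hub), truck_at(t2,gate)}

== RESULT ==
["in(p3,t2)", "in(p5,t1)", "truck_at(t1,hub)", "truck_at(t2,gate)"]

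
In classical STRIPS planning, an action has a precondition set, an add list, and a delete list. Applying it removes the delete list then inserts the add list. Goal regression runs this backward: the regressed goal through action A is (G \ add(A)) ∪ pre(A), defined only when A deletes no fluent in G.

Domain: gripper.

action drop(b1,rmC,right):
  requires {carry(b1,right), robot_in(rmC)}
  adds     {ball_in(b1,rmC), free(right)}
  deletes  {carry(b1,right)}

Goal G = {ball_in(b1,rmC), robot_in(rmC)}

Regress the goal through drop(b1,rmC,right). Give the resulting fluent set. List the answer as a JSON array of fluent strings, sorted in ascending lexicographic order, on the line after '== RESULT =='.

Compute (G \ add) ∪ pre:
  G ∩ del = {}  (empty — regression defined)
  G \ add = {ball_in(b1,rmC), robot_in(rmC)} \ {ball_in(b1,rmC), free(right)} = {robot_in(rmC)}
  ∪ pre   = {robot_in(rmC)} ∪ {carry(b1,right), robot_in(rmC)}
          = {carry(b1,right), robot_in(rmC)}

== RESULT ==
["carry(b1,right)", "robot_in(rmC)"]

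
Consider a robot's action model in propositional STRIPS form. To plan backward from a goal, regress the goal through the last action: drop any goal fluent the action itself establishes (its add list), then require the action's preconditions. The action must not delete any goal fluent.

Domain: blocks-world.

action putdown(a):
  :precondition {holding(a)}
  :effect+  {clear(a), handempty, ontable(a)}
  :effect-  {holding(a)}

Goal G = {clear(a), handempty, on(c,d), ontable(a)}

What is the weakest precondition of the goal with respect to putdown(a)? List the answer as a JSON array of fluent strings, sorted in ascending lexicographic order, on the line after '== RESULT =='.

Compute (G \ add) ∪ pre:
  G ∩ del = {}  (empty — regression defined)
  G \ add = {clear(a), handempty, on(c,d), ontable(a)} \ {clear(a), handempty, ontable(a)} = {on(c,d)}
  ∪ pre   = {on(c,d)} ∪ {holding(a)}
          = {holding(a), on(c,d)}

== RESULT ==
["holding(a)", "on(c,d)"]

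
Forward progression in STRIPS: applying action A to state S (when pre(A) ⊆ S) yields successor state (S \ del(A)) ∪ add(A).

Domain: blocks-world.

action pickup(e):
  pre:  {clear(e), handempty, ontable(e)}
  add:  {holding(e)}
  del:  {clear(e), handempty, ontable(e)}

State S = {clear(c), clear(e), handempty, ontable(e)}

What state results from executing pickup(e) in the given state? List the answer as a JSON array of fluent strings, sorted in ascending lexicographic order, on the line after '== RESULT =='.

Compute (S \ del) ∪ add:
  pre ⊆ S: {clear(e), handempty, ontable(e)} ⊆ S  — applicable
  S \ del = {clear(c)}
  ∪ add   = {clear(c), holding(e)}

== RESULT ==
["clear(c)", "holding(e)"]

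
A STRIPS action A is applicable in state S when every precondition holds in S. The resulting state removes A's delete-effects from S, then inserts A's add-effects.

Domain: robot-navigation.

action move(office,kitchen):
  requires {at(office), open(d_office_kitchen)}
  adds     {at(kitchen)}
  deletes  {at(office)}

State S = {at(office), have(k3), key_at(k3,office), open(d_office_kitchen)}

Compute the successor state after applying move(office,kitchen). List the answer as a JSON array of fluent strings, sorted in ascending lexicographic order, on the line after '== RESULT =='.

Compute (S \ del) ∪ add:
  pre ⊆ S: {at(office), open(d_office_kitchen)} ⊆ S  — applicable
  S \ del = {have(k3), key_at(k3,office), open(d_office_kitchen)}
  ∪ add   = {at(kitchen), have(k3), key_at(k3,office), open(d_office_kitchen)}

== RESULT ==
["at(kitchen)", "have(k3)", "key_at(k3,office)", "open(d_office_kitchen)"]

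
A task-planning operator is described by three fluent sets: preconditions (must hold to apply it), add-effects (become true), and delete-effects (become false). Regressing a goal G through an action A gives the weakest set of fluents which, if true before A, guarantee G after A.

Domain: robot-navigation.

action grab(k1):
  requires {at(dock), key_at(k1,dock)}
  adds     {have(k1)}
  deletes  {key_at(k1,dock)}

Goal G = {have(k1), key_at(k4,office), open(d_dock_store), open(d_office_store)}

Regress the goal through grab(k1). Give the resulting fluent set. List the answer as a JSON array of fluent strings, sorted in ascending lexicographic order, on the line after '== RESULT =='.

Regress:
  G ∩ del = {}  (empty — regression defined)
  G \ add = {have(k1), key_at(k4,office), open(d_dock_store), open(d_office_store)} \ {have(k1)} = {key_at(k4,office), open(d_dock_store), open(d_office_store)}
  ∪ pre   = {key_at(k4,office), open(d_dock_store), open(d_office_store)} ∪ {at(dock), key_at(k1,dock)}
          = {at(dock), key_at(k1,dock), key_at(k4,office), open(d_dock_store), open(d_office_store)}

== RESULT ==
["at(dock)", "key_at(k1,dock)", "key_at(k4,office)", "open(d_dock_store)", "open(d_office_store)"]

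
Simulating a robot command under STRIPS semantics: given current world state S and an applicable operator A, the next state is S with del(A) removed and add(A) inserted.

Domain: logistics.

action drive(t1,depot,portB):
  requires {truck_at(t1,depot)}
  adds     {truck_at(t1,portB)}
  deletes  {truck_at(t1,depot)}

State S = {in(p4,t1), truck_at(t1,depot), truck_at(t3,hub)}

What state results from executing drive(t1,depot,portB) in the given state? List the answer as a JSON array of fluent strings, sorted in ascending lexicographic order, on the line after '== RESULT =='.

Compute (S \ del) ∪ add:
  pre ⊆ S: {truck_at(t1,depot)} ⊆ S  — applicable
  S \ del = {in(p4,t1), truck_at(t3,hub)}
  ∪ add   = {in(p4,t1), truck_at(t1,portB), truck_at(t3,hub)}

== RESULT ==
["in(p4,t1)", "truck_at(t1,portB)", "truck_at(t3,hub)"]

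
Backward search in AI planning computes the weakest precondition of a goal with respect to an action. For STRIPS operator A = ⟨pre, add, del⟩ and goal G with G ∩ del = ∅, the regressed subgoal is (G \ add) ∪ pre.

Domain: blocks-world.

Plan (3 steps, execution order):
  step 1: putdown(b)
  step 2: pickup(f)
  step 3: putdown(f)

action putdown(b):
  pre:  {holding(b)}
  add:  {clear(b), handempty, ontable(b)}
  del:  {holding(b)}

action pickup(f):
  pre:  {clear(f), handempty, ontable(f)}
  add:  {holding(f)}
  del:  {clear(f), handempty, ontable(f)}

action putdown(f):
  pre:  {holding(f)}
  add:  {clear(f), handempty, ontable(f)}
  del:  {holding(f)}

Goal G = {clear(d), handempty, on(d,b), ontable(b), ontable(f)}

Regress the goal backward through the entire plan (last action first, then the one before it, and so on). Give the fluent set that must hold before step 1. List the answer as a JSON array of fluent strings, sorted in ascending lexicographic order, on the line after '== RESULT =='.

Work backward from the goal:
  through step 3 (putdown(f)): drop {handempty, ontable(f)}, keep {clear(d), on(d,b), ontable(b)}, require {holding(f)}
    → {clear(d), holding(f), on(d,b), ontable(b)}
  through step 2 (pickup(f)): drop {holding(f)}, keep {clear(d), on(d,b), ontable(b)}, require {clear(f), handempty, ontable(f)}
    → {clear(d), clear(f), handempty, on(d,b), ontable(b), ontable(f)}
  through step 1 (putdown(b)): drop {handempty, ontable(b)}, keep {clear(d), clear(f), on(d,b), ontable(f)}, require {holding(b)}
    → {clear(d), clear(f), holding(b), on(d,b), ontable(f)}

== RESULT ==
["clear(d)", "clear(f)", "holding(b)", "on(d,b)", "ontable(f)"]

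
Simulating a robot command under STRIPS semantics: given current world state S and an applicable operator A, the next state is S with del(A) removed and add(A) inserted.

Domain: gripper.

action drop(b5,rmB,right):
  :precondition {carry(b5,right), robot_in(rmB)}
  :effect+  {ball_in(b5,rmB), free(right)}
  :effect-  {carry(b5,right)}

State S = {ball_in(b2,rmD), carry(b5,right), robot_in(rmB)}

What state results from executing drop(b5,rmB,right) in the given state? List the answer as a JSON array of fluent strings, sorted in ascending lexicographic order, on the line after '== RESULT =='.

Progress:
  pre ⊆ S: {carry(b5,right), robot_in(rmB)} ⊆ S  — applicable
  S \ del = {ball_in(b2,rmD), robot_in(rmB)}
  ∪ add   = {ball_in(b2,rmD), ball_in(b5,rmB), free(right), robot_in(rmB)}

== RESULT ==
["ball_in(b2,rmD)", "ball_in(b5,rmB)", "free(right)", "robot_in(rmB)"]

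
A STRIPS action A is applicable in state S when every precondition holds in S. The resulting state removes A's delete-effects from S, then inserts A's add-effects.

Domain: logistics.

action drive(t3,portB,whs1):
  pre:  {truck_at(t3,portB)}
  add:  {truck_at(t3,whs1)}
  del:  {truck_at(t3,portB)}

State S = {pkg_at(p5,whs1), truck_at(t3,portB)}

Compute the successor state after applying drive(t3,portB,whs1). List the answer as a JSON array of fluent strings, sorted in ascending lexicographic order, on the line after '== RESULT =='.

Progress:
  pre ⊆ S: {truck_at(t3,portB)} ⊆ S  — applicable
  S \ del = {pkg_at(p5,whs1)}
  ∪ add   = {pkg_at(p5,whs1), truck_at(t3,whs1)}

== RESULT ==
["pkg_at(p5,whs1)", "truck_at(t3,whs1)"]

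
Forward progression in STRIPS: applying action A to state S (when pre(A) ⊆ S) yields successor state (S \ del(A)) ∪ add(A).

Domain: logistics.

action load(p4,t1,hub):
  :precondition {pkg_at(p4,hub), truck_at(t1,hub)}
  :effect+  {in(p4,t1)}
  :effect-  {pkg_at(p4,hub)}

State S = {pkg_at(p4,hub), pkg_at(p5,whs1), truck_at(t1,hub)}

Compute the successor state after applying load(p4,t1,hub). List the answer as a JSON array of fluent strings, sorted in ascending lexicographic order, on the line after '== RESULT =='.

Compute (S \ del) ∪ add:
  pre ⊆ S: {pkg_at(p4,hub), truck_at(t1,hub)} ⊆ S  — applicable
  S \ del = {pkg_at(p5,whs1), truck_at(t1,hub)}
  ∪ add   = {in(p4,t1), pkg_at(p5,whs1), truck_at(t1,hub)}

== RESULT ==
["in(p4,t1)", "pkg_at(p5,whs1)", "truck_at(t1,hub)"]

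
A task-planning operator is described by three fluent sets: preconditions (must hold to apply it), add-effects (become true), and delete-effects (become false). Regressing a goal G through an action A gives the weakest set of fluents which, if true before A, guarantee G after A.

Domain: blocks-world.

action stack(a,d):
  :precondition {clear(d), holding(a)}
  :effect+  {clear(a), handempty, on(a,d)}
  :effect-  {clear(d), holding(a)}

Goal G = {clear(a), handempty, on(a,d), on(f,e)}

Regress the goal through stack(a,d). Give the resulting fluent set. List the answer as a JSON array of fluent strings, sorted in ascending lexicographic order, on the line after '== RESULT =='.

Regress:
  G ∩ del = {}  (empty — regression defined)
  G \ add = {clear(a), handempty, on(a,d), on(f,e)} \ {clear(a), handempty, on(a,d)} = {on(f,e)}
  ∪ pre   = {on(f,e)} ∪ {clear(d), holding(a)}
          = {clear(d), holding(a), on(f,e)}

== RESULT ==
["clear(d)", "holding(a)", "on(f,e)"]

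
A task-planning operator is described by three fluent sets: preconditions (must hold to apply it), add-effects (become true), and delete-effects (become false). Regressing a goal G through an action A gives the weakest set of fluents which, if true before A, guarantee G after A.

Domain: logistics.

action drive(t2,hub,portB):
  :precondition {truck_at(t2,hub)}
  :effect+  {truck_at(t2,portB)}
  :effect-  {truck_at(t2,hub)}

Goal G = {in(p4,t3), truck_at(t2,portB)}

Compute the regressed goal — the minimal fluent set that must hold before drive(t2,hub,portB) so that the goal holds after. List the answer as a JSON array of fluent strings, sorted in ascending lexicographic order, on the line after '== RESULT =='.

Regress:
  G ∩ del = {}  (empty — regression defined)
  G \ add = {in(p4,t3), truck_at(t2,portB)} \ {truck_at(t2,portB)} = {in(p4,t3)}
  ∪ pre   = {in(p4,t3)} ∪ {truck_at(t2,hub)}
          = {in(p4,t3), truck_at(t2,hub)}

== RESULT ==
["in(p4,t3)", "truck_at(t2,hub)"]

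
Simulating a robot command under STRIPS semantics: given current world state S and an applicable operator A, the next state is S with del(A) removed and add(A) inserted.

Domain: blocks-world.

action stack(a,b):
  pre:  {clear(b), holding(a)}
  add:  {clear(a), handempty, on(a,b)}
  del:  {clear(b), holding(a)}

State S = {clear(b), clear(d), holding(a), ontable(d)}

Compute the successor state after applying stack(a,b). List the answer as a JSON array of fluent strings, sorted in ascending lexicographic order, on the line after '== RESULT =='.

Progress:
  pre ⊆ S: {clear(b), holding(a)} ⊆ S  — applicable
  S \ del = {clear(d), ontable(d)}
  ∪ add   = {clear(a), clear(d), handempty, on(a,b), ontable(d)}

== RESULT ==
["clear(a)", "clear(d)", "handempty", "on(a,b)", "ontable(d)"]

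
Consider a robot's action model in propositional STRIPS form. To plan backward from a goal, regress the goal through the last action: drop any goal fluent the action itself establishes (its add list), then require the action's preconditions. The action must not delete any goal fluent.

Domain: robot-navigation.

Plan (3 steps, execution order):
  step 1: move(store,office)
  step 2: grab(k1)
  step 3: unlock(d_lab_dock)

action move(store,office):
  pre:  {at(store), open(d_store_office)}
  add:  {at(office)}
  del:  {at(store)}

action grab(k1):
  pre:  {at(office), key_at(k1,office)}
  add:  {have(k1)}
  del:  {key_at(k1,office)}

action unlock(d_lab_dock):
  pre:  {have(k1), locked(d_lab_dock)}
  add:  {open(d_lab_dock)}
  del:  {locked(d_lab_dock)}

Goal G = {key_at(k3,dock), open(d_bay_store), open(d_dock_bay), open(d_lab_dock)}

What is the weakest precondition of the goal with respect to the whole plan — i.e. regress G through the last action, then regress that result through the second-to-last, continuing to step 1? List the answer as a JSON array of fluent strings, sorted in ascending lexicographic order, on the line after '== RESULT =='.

Work backward from the goal:
  through step 3 (unlock(d_lab_dock)): drop {open(d_lab_dock)}, keep {key_at(k3,dock), open(d_bay_store), open(d_dock_bay)}, require {have(k1), locked(d_lab_dock)}
    → {have(k1), key_at(k3,dock), locked(d_lab_dock), open(d_bay_store), open(d_dock_bay)}
  through step 2 (grab(k1)): drop {have(k1)}, keep {key_at(k3,dock), locked(d_lab_dock), open(d_bay_store), open(d_dock_bay)}, require {at(office), key_at(k1,office)}
    → {at(office), key_at(k1,office), key_at(k3,dock), locked(d_lab_dock), open(d_bay_store), open(d_dock_bay)}
  through step 1 (move(store,office)): drop {at(office)}, keep {key_at(k1,office), key_at(k3,dock), locked(d_lab_dock), open(d_bay_store), open(d_dock_bay)}, require {at(store), open(d_store_office)}
    → {at(store), key_at(k1,office), key_at(k3,dock), locked(d_lab_dock), open(d_bay_store), open(d_dock_bay), open(d_store_office)}

== RESULT ==
["at(store)", "key_at(k1,office)", "key_at(k3,dock)", "locked(d_lab_dock)", "open(d_bay_store)", "open(d_dock_bay)", "open(d_store_office)"]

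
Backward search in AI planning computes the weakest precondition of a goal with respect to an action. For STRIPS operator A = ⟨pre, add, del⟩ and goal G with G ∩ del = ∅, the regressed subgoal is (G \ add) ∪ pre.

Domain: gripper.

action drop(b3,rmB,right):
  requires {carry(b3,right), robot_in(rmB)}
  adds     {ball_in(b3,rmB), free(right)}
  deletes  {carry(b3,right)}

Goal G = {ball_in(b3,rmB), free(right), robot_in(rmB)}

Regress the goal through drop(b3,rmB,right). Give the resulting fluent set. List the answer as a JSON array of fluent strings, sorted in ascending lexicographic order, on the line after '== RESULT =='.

Compute (G \ add) ∪ pre:
  G ∩ del = {}  (empty — regression defined)
  G \ add = {ball_in(b3,rmB), free(right), robot_in(rmB)} \ {ball_in(b3,rmB), free(right)} = {robot_in(rmB)}
  ∪ pre   = {robot_in(rmB)} ∪ {carry(b3,right), robot_in(rmB)}
          = {carry(b3,right), robot_in(rmB)}

== RESULT ==
["carry(b3,right)", "robot_in(rmB)"]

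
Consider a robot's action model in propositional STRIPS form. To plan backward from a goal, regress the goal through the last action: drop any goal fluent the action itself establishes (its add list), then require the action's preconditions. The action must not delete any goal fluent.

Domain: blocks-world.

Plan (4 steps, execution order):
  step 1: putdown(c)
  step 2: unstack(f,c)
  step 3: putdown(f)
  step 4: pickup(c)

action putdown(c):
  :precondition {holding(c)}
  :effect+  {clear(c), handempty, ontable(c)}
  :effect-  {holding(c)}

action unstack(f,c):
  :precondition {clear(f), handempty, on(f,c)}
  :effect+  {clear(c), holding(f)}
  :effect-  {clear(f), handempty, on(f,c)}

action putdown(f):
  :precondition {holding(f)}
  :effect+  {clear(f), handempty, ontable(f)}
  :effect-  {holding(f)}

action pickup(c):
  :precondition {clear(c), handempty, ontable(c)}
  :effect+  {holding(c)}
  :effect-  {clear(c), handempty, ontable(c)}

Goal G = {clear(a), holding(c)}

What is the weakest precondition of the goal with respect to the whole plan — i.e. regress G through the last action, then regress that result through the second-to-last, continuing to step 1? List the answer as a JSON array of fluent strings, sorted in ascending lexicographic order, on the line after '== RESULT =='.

Regress step by step:
  through step 4 (pickup(c)): drop {holding(c)}, keep {clear(a)}, require {clear(c), handempty, ontable(c)}
    → {clear(a), clear(c), handempty, ontable(c)}
  through step 3 (putdown(f)): drop {handempty}, keep {clear(a), clear(c), ontable(c)}, require {holding(f)}
    → {clear(a), clear(c), holding(f), ontable(c)}
  through step 2 (unstack(f,c)): drop {clear(c), holding(f)}, keep {clear(a), ontable(c)}, require {clear(f), handempty, on(f,c)}
    → {clear(a), clear(f), handempty, on(f,c), ontable(c)}
  through step 1 (putdown(c)): drop {handempty, ontable(c)}, keep {clear(a), clear(f), on(f,c)}, require {holding(c)}
    → {clear(a), clear(f), holding(c), on(f,c)}

== RESULT ==
["clear(a)", "clear(f)", "holding(c)", "on(f,c)"]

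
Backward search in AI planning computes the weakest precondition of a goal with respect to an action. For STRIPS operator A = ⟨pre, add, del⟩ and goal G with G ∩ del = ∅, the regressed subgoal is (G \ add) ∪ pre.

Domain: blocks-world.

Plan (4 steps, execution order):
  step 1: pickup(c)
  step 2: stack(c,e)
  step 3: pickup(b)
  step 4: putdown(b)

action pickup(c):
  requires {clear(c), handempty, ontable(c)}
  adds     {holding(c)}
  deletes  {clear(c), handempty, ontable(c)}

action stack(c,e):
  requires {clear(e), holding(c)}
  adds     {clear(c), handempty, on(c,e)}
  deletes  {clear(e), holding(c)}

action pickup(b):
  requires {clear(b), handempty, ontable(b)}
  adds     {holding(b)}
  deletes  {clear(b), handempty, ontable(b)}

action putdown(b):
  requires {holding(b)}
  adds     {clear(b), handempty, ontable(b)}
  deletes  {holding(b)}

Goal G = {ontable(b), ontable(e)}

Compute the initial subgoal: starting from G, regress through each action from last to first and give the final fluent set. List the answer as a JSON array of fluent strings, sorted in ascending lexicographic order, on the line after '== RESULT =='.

Work backward from the goal:
  through step 4 (putdown(b)): drop {ontable(b)}, keep {ontable(e)}, require {holding(b)}
    → {holding(b), ontable(e)}
  through step 3 (pickup(b)): drop {holding(b)}, keep {ontable(e)}, require {clear(b), handempty, ontable(b)}
    → {clear(b), handempty, ontable(b), ontable(e)}
  through step 2 (stack(c,e)): drop {handempty}, keep {clear(b), ontable(b), ontable(e)}, require {clear(e), holding(c)}
    → {clear(b), clear(e), holding(c), ontable(b), ontable(e)}
  through step 1 (pickup(c)): drop {holding(c)}, keep {clear(b), clear(e), ontable(b), ontable(e)}, require {clear(c), handempty, ontable(c)}
    → {clear(b), clear(c), clear(e), handempty, ontable(b), ontable(c), ontable(e)}

== RESULT ==
["clear(b)", "clear(c)", "clear(e)", "handempty", "ontable(b)", "ontable(c)", "ontable(e)"]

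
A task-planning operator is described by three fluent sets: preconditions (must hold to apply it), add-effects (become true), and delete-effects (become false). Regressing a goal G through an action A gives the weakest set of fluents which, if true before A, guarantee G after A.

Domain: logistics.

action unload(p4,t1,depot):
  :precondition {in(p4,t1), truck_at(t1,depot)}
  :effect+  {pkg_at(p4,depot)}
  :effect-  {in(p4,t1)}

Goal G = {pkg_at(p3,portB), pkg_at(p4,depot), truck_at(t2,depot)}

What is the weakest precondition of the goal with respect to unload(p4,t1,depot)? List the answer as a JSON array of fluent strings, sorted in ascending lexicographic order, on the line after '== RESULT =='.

Regress:
  G ∩ del = {}  (empty — regression defined)
  G \ add = {pkg_at(p3,portB), pkg_at(p4,depot), truck_at(t2,depot)} \ {pkg_at(p4,depot)} = {pkg_at(p3,portB), truck_at(t2,depot)}
  ∪ pre   = {pkg_at(p3,portB), truck_at(t2,depot)} ∪ {in(p4,t1), truck_at(t1,depot)}
          = {in(p4,t1), pkg_at(p3,portB), truck_at(t1,depot), truck_at(t2,depot)}

== RESULT ==
["in(p4,t1)", "pkg_at(p3,portB)", "truck_at(t1,depot)", "truck_at(t2,depot)"]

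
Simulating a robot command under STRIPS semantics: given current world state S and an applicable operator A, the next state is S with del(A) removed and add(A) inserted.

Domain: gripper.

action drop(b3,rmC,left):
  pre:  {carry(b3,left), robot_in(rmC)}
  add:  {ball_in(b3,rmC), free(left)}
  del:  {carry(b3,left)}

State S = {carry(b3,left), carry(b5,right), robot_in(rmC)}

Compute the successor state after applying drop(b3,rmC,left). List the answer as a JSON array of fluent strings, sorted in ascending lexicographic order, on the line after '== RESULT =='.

Progress:
  pre ⊆ S: {carry(b3,left), robot_in(rmC)} ⊆ S  — applicable
  S \ del = {carry(b5,right), robot_in(rmC)}
  ∪ add   = {ball_in(b3,rmC), carry(b5,right), free(left), robot_in(rmC)}

== RESULT ==
["ball_in(b3,rmC)", "carry(b5,right)", "free(left)", "robot_in(rmC)"]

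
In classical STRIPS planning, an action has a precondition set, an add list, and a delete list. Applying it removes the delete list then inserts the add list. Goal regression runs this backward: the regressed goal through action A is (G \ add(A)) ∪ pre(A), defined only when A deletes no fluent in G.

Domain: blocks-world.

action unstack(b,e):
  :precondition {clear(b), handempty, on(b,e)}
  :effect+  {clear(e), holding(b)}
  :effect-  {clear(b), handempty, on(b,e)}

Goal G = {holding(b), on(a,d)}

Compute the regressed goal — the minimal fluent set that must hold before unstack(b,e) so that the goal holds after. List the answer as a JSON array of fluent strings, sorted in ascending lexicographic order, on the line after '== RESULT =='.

Compute (G \ add) ∪ pre:
  G ∩ del = {}  (empty — regression defined)
  G \ add = {holding(b), on(a,d)} \ {clear(e), holding(b)} = {on(a,d)}
  ∪ pre   = {on(a,d)} ∪ {clear(b), handempty, on(b,e)}
          = {clear(b), handempty, on(a,d), on(b,e)}

== RESULT ==
["clear(b)", "handempty", "on(a,d)", "on(b,e)"]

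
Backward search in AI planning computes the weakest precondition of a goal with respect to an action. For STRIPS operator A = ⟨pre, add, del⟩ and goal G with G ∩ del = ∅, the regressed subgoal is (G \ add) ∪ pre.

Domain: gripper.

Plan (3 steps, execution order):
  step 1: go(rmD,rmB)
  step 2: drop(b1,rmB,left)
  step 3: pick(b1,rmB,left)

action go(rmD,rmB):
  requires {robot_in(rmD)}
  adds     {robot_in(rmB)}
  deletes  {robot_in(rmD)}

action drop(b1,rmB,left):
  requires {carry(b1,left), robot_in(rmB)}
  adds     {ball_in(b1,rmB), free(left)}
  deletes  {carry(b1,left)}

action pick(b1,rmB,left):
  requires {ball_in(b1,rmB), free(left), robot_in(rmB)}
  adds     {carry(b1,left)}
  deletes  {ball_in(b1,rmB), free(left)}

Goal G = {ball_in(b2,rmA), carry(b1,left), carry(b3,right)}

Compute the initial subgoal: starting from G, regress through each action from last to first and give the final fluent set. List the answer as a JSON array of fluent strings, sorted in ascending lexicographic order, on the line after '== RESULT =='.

Regress step by step:
  through step 3 (pick(b1,rmB,left)): drop {carry(b1,left)}, keep {ball_in(b2,rmA), carry(b3,right)}, require {ball_in(b1,rmB), free(left), robot_in(rmB)}
    → {ball_in(b1,rmB), ball_in(b2,rmA), carry(b3,right), free(left), robot_in(rmB)}
  through step 2 (drop(b1,rmB,left)): drop {ball_in(b1,rmB), free(left)}, keep {ball_in(b2,rmA), carry(b3,right), robot_in(rmB)}, require {carry(b1,left), robot_in(rmB)}
    → {ball_in(b2,rmA), carry(b1,left), carry(b3,right), robot_in(rmB)}
  through step 1 (go(rmD,rmB)): drop {robot_in(rmB)}, keep {ball_in(b2,rmA), carry(b1,left), carry(b3,right)}, require {robot_in(rmD)}
    → {ball_in(b2,rmA), carry(b1,left), carry(b3,right), robot_in(rmD)}

== RESULT ==
["ball_in(b2,rmA)", "carry(b1,left)", "carry(b3,right)", "robot_in(rmD)"]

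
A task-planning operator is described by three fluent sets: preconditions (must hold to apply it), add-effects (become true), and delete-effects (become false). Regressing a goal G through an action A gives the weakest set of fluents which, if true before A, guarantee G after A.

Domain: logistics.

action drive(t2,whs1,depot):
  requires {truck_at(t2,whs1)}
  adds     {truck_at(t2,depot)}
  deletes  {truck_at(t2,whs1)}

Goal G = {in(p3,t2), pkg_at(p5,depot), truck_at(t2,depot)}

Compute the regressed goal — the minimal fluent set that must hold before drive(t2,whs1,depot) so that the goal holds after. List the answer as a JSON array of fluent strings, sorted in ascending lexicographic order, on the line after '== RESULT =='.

Compute (G \ add) ∪ pre:
  G ∩ del = {}  (empty — regression defined)
  G \ add = {in(p3,t2), pkg_at(p5,depot), truck_at(t2,depot)} \ {truck_at(t2,depot)} = {in(p3,t2), pkg_at(p5,depot)}
  ∪ pre   = {in(p3,t2), pkg_at(p5,depot)} ∪ {truck_at(t2,whs1)}
          = {in(p3,t2), pkg_at(p5,depot), truck_at(t2,whs1)}

== RESULT ==
["in(p3,t2)", "pkg_at(p5,depot)", "truck_at(t2,whs1)"]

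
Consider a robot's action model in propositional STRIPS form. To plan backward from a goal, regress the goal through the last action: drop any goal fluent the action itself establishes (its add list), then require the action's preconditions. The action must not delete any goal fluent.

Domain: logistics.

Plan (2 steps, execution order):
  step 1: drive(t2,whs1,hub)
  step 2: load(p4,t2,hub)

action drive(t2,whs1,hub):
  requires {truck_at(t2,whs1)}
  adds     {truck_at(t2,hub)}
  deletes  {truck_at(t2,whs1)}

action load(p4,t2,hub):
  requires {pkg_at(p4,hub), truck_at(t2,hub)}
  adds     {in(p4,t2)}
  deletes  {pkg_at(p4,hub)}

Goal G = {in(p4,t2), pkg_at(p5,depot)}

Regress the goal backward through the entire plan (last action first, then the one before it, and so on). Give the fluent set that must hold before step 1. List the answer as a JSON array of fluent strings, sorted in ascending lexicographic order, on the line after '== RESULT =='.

Work backward from the goal:
  through step 2 (load(p4,t2,hub)): drop {in(p4,t2)}, keep {pkg_at(p5,depot)}, require {pkg_at(p4,hub), truck_at(t2,hub)}
    → {pkg_at(p4,hub), pkg_at(p5,depot), truck_at(t2,hub)}
  through step 1 (drive(t2,whs1,hub)): drop {truck_at(t2,hub)}, keep {pkg_at(p4,hub), pkg_at(p5,depot)}, require {truck_at(t2,whs1)}
    → {pkg_at(p4,hub), pkg_at(p5,depot), truck_at(t2,whs1)}

== RESULT ==
["pkg_at(p4,hub)", "pkg_at(p5,depot)", "truck_at(t2,whs1)"]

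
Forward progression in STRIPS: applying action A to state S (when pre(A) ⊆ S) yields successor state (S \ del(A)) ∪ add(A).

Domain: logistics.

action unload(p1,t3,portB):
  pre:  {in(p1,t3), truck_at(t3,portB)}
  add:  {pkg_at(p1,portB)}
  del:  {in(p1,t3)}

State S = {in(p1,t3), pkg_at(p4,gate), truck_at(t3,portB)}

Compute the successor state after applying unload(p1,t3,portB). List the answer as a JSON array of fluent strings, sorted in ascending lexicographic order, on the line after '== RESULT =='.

Compute (S \ del) ∪ add:
  pre ⊆ S: {in(p1,t3), truck_at(t3,portB)} ⊆ S  — applicable
  S \ del = {pkg_at(p4,gate), truck_at(t3,portB)}
  ∪ add   = {pkg_at(p1,portB), pkg_at(p4,gate), truck_at(t3,portB)}

== RESULT ==
["pkg_at(p1,portB)", "pkg_at(p4,gate)", "truck_at(t3,portB)"]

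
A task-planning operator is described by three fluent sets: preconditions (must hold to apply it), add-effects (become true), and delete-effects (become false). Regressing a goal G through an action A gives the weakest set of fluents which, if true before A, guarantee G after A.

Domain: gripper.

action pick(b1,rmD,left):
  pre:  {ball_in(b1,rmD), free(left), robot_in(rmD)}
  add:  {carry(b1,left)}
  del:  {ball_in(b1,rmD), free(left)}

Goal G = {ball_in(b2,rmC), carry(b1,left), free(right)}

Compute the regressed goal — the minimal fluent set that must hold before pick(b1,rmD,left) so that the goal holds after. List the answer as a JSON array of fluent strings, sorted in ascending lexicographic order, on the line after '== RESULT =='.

Compute (G \ add) ∪ pre:
  G ∩ del = {}  (empty — regression defined)
  G \ add = {ball_in(b2,rmC), carry(b1,left), free(right)} \ {carry(b1,left)} = {ball_in(b2,rmC), free(right)}
  ∪ pre   = {ball_in(b2,rmC), free(right)} ∪ {ball_in(b1,rmD), free(left), robot_in(rmD)}
          = {ball_in(b1,rmD), ball_in(b2,rmC), free(left), free(right), robot_in(rmD)}

== RESULT ==
["ball_in(b1,rmD)", "ball_in(b2,rmC)", "free(left)", "free(right)", "robot_in(rmD)"]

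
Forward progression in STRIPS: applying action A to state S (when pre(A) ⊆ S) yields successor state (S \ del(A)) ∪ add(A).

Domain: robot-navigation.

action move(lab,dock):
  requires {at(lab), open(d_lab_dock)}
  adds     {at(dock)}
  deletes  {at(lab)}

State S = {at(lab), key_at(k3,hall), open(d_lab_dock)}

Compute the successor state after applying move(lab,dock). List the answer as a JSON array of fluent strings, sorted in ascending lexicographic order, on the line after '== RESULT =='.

Compute (S \ del) ∪ add:
  pre ⊆ S: {at(lab), open(d_lab_dock)} ⊆ S  — applicable
  S \ del = {key_at(k3,hall), open(d_lab_dock)}
  ∪ add   = {at(dock), key_at(k3,hall), open(d_lab_dock)}

== RESULT ==
["at(dock)", "key_at(k3,hall)", "open(d_lab_dock)"]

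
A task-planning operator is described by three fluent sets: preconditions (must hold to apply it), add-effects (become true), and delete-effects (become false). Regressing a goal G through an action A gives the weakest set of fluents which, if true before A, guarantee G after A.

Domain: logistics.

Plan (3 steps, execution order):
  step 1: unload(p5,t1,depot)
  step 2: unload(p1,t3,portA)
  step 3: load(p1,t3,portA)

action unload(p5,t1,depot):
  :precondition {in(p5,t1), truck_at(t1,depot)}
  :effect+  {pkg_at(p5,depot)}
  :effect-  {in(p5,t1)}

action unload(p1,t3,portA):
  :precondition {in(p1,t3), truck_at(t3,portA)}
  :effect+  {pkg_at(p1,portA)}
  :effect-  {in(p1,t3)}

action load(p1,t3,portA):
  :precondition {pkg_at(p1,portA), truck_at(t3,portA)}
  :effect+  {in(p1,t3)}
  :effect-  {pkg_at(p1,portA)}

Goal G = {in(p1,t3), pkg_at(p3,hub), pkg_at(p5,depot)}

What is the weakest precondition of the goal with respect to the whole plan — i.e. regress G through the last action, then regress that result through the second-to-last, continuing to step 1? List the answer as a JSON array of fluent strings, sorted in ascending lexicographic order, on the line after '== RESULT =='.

Work backward from the goal:
  through step 3 (load(p1,t3,portA)): drop {in(p1,t3)}, keep {pkg_at(p3,hub), pkg_at(p5,depot)}, require {pkg_at(p1,portA), truck_at(t3,portA)}
    → {pkg_at(p1,portA), pkg_at(p3,hub), pkg_at(p5,depot), truck_at(t3,portA)}
  through step 2 (unload(p1,t3,portA)): drop {pkg_at(p1,portA)}, keep {pkg_at(p3,hub), pkg_at(p5,depot), truck_at(t3,portA)}, require {in(p1,t3), truck_at(t3,portA)}
    → {in(p1,t3), pkg_at(p3,hub), pkg_at(p5,depot), truck_at(t3,portA)}
  through step 1 (unload(p5,t1,depot)): drop {pkg_at(p5,depot)}, keep {in(p1,t3), pkg_at(p3,hub), truck_at(t3,portA)}, require {in(p5,t1), truck_at(t1,depot)}
    → {in(p1,t3), in(p5,t1), pkg_at(p3,hub), truck_at(t1,depot), truck_at(t3,portA)}

== RESULT ==
["in(p1,t3)", "in(p5,t1)", "pkg_at(p3,hub)", "truck_at(t1,depot)", "truck_at(t3,portA)"]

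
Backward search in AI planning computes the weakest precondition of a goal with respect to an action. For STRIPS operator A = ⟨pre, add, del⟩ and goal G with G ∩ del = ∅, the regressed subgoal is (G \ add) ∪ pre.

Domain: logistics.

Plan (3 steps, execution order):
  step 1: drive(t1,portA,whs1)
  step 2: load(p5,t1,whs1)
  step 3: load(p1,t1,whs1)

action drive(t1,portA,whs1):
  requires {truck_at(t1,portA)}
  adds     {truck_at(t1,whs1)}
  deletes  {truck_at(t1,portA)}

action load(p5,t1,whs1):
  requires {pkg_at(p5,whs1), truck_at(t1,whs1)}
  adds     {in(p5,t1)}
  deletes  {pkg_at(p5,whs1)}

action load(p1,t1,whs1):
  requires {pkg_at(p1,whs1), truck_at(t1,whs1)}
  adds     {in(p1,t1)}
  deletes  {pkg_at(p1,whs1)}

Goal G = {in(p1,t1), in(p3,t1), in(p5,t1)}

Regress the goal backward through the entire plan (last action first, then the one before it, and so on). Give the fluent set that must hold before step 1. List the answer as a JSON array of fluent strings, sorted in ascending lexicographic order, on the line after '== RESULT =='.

Regress step by step:
  through step 3 (load(p1,t1,whs1)): drop {in(p1,t1)}, keep {in(p3,t1), in(p5,t1)}, require {pkg_at(p1,whs1), truck_at(t1,whs1)}
    → {in(p3,t1), in(p5,t1), pkg_at(p1,whs1), truck_at(t1,whs1)}
  through step 2 (load(p5,t1,whs1)): drop {in(p5,t1)}, keep {in(p3,t1), pkg_at(p1,whs1), truck_at(t1,whs1)}, require {pkg_at(p5,whs1), truck_at(t1,whs1)}
    → {in(p3,t1), pkg_at(p1,whs1), pkg_at(p5,whs1), truck_at(t1,whs1)}
  through step 1 (drive(t1,portA,whs1)): drop {truck_at(t1,whs1)}, keep {in(p3,t1), pkg_at(p1,whs1), pkg_at(p5,whs1)}, require {truck_at(t1,portA)}
    → {in(p3,t1), pkg_at(p1,whs1), pkg_at(p5,whs1), truck_at(t1,portA)}

== RESULT ==
["in(p3,t1)", "pkg_at(p1,whs1)", "pkg_at(p5,whs1)", "truck_at(t1,portA)"]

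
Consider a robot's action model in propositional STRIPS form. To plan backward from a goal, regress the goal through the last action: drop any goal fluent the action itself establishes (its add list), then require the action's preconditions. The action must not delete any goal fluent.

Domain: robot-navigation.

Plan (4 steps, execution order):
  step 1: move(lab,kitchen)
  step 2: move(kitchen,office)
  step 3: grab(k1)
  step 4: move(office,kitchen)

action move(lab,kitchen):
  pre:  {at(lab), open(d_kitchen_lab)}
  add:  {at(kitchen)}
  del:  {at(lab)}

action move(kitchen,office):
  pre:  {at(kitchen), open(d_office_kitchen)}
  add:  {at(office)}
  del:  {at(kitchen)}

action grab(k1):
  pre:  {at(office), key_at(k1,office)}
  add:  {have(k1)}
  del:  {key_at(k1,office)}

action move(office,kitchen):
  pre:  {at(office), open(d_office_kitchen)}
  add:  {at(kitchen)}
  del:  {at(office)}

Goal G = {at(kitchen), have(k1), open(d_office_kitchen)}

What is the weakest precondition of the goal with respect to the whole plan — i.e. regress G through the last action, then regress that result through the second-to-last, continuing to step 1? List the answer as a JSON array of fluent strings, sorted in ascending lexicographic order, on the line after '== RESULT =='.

Regress step by step:
  through step 4 (move(office,kitchen)): drop {at(kitchen)}, keep {have(k1), open(d_office_kitchen)}, require {at(office), open(d_office_kitchen)}
    → {at(office), have(k1), open(d_office_kitchen)}
  through step 3 (grab(k1)): drop {have(k1)}, keep {at(office), open(d_office_kitchen)}, require {at(office), key_at(k1,office)}
    → {at(office), key_at(k1,office), open(d_office_kitchen)}
  through step 2 (move(kitchen,office)): drop {at(office)}, keep {key_at(k1,office), open(d_office_kitchen)}, require {at(kitchen), open(d_office_kitchen)}
    → {at(kitchen), key_at(k1,office), open(d_office_kitchen)}
  through step 1 (move(lab,kitchen)): drop {at(kitchen)}, keep {key_at(k1,office), open(d_office_kitchen)}, require {at(lab), open(d_kitchen_lab)}
    → {at(lab), key_at(k1,office), open(d_kitchen_lab), open(d_office_kitchen)}

== RESULT ==
["at(lab)", "key_at(k1,office)", "open(d_kitchen_lab)", "open(d_office_kitchen)"]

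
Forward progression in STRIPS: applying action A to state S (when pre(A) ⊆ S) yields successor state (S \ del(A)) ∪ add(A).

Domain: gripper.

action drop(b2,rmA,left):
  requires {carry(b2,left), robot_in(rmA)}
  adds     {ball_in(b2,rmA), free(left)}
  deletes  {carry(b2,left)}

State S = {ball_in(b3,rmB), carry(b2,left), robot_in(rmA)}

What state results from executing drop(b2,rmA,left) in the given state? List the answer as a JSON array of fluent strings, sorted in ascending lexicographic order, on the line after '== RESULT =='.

Progress:
  pre ⊆ S: {carry(b2,left), robot_in(rmA)} ⊆ S  — applicable
  S \ del = {ball_in(b3,rmB), robot_in(rmA)}
  ∪ add   = {ball_in(b2,rmA), ball_in(b3,rmB), free(left), robot_in(rmA)}

== RESULT ==
["ball_in(b2,rmA)", "ball_in(b3,rmB)", "free(left)", "robot_in(rmA)"]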